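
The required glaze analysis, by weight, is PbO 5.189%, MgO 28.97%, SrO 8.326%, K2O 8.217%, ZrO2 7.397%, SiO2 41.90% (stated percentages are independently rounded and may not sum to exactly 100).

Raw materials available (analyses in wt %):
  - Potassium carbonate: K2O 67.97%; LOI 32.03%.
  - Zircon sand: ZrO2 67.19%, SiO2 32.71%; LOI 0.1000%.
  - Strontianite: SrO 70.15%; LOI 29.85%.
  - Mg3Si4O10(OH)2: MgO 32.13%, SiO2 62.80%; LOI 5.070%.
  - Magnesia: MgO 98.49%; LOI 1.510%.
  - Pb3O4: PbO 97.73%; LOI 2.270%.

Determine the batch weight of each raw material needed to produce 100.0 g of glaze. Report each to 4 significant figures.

The working math keeps full precision all the way through. Values along the way are shown, rounded to 4 significant figures, as written. Every reported result takes just one rounding — all derived quantities, which include the yield, the six compositions, LOI, totals, net glass mass, are re-derived at full precision, as written in question or answer, using the weight values on 100.0 g of glass.
Target masses of each oxide per 100.0 g glaze:
  PbO: 5.189% × 100.0 = 5.189 g
  MgO: 28.97% × 100.0 = 28.97 g
  SrO: 8.326% × 100.0 = 8.326 g
  K2O: 8.217% × 100.0 = 8.217 g
  ZrO2: 7.397% × 100.0 = 7.397 g
  SiO2: 41.90% × 100.0 = 41.90 g
Oxide-by-oxide audit with the batch weights as given, under the basis named above (sum by sum, the targets are met up to rounding of the answer):
  PbO: 5.310·0.9773 = 5.189 g (target 5.189 g)
  MgO: 60.99·0.3213 + 9.519·0.9849 = 28.97 g (target 28.97 g)
  SrO: 11.87·0.7015 = 8.327 g (target 8.326 g)
  K2O: 12.09·0.6797 = 8.218 g (target 8.217 g)
  ZrO2: 11.01·0.6719 = 7.398 g (target 7.397 g)
  SiO2: 11.01·0.3271 + 60.99·0.6280 = 41.90 g (target 41.90 g)
Auditing the glass mass value: total batch − LOI = 100.0 g (summing oxide targets gives 100.0 g; against the stated basis, 100.0 g — deltas are rounding alone).
Adding the batch up: Σ batch = 110.8 g; LOI loss = Σ batch·LOI = 10.78 g; the yield ratio, glass ÷ batch: 90.27%.

Batch per 100.0 g glaze:
  Potassium carbonate: 12.09 g
  Zircon sand: 11.01 g
  Strontianite: 11.87 g
  Mg3Si4O10(OH)2: 60.99 g
  Magnesia: 9.519 g
  Pb3O4: 5.310 g
Total batch = 110.8 g; LOI loss = 10.78 g; yield = 90.27%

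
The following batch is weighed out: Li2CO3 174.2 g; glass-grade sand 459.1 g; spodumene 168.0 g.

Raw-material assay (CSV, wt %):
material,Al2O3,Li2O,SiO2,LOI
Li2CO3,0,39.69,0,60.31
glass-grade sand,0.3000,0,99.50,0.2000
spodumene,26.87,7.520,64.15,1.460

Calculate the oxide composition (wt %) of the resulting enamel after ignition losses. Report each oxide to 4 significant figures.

Values along the way appear (rounded to 4 significant figures) at each printed step; each numeric step carries full float precision from first step to last; each reported value takes just one rounding; derived quantities are rebuilt from the batch weights per 692.9 g of glass in exact precision (ignition loss, the yield, the three compositions, net glass mass, totals), as written in the problem or the answer.
Delivered oxide masses:
  Al2O3: 459.1·0.003000 + 168.0·0.2687 = 46.52 g
  Li2O: 174.2·0.3969 + 168.0·0.07520 = 81.77 g
  SiO2: 459.1·0.9950 + 168.0·0.6415 = 564.6 g
LOI: 174.2·0.6031 + 459.1·0.002000 + 168.0·0.01460 = 108.4 g
batch − LOI leaves glass = 801.3 − 108.4 = 692.9 g (= Σ oxide masses)
wt %: oxide over glass, times 100

Glass mass = 692.9 g (batch 801.3 − LOI 108.4).
Composition: Al2O3 6.714%, Li2O 11.80%, SiO2 81.48%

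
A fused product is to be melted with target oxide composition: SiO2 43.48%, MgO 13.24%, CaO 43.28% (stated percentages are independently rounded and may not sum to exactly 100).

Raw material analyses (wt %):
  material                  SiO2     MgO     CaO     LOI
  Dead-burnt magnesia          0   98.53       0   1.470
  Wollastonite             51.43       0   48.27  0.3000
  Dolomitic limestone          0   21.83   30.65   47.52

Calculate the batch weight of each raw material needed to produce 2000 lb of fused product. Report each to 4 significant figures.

Batch per 2000 lb fused product:
  Dead-burnt magnesia: 233.0 lb
  Wollastonite: 1691 lb
  Dolomitic limestone: 161.3 lb
Total batch = 2085 lb; LOI loss = 85.15 lb; yield = 95.92%

Mid-chain values are displayed with 4-significant-figure rounding when written out. All internal work holds full precision at every stage. Each reported number carries a single rounding — derived quantities, which include the totals, ignition loss, three oxide percentages, the yield, net glass mass, are computed in full precision, as given in question or answer, from the batch weights for 2000 lb of glass.
Oxide mass targets, per 2000 lb fused product:
  SiO2: 43.48% × 2000 = 869.6 lb
  MgO: 13.24% × 2000 = 264.8 lb
  CaO: 43.28% × 2000 = 865.6 lb
Checking each oxide sum using the reported weights, at the basis given (sum by sum, the targets are met up to rounding of the answer):
  SiO2: 1691·0.5143 = 869.7 lb (target 869.6 lb)
  MgO: 233.0·0.9853 + 161.3·0.2183 = 264.8 lb (target 264.8 lb)
  CaO: 1691·0.4827 + 161.3·0.3065 = 865.7 lb (target 865.6 lb)
Glass-mass bookkeeping: batch Σ − ignition loss = 2000 lb (the Σ of target masses is 2000 lb; versus the stated basis of 2000 lb — any gap is answer rounding).
Adding the batch up: Σ batch = 2085 lb; the LOI term Σ batch·LOI equals 85.15 lb; the yield ratio, glass ÷ batch: 95.92%.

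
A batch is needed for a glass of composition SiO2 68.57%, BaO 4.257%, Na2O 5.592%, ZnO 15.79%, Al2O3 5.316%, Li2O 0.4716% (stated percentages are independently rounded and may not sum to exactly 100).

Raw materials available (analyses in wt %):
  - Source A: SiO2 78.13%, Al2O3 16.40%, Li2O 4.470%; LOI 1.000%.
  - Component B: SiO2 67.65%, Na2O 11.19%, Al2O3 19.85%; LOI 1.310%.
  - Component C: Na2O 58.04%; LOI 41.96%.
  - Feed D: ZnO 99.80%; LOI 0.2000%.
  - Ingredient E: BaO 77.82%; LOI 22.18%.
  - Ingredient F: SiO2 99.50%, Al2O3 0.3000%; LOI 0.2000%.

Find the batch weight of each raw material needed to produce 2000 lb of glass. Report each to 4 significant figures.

The whole derivation maintains full precision from start to finish; mid-chain values are displayed, rounded to four significant digits, in the working. Exactly one rounding lands on every reported result — the derived quantities are re-derived in full float precision (glass mass, totals, yield, the six compositions, LOI) from the batch weights per 2000 lb of glass, as quoted within problem or answer.
Target oxide masses per 2000 lb glass:
  SiO2: 68.57% × 2000 = 1371 lb
  BaO: 4.257% × 2000 = 85.14 lb
  Na2O: 5.592% × 2000 = 111.8 lb
  ZnO: 15.79% × 2000 = 315.8 lb
  Al2O3: 5.316% × 2000 = 106.3 lb
  Li2O: 0.4716% × 2000 = 9.432 lb
Mass-balance tally per oxide working from each reported weight, at the basis given (sum by sum, the targets are met within answer rounding):
  SiO2: 211.0·0.7813 + 346.5·0.6765 + 977.0·0.9950 = 1371 lb (target 1371 lb)
  BaO: 109.4·0.7782 = 85.14 lb (target 85.14 lb)
  Na2O: 346.5·0.1119 + 125.9·0.5804 = 111.8 lb (target 111.8 lb)
  ZnO: 316.4·0.9980 = 315.8 lb (target 315.8 lb)
  Al2O3: 211.0·0.1640 + 346.5·0.1985 + 977.0·0.003000 = 106.3 lb (target 106.3 lb)
  Li2O: 211.0·0.04470 = 9.432 lb (target 9.432 lb)
The glass-mass cross-check: batch Σ − ignition loss = 2000 lb (summing oxide targets gives 2000 lb; stated basis 2000 lb — differing by rounding only).
Whole-batch sum: Σ batch = 2086 lb; LOI loss = Σ batch·LOI = 86.33 lb; the yield ratio, glass ÷ batch: 95.86%.

Batch per 2000 lb glass:
  Source A: 211.0 lb
  Component B: 346.5 lb
  Component C: 125.9 lb
  Feed D: 316.4 lb
  Ingredient E: 109.4 lb
  Ingredient F: 977.0 lb
Total batch = 2086 lb; LOI loss = 86.33 lb; yield = 95.86%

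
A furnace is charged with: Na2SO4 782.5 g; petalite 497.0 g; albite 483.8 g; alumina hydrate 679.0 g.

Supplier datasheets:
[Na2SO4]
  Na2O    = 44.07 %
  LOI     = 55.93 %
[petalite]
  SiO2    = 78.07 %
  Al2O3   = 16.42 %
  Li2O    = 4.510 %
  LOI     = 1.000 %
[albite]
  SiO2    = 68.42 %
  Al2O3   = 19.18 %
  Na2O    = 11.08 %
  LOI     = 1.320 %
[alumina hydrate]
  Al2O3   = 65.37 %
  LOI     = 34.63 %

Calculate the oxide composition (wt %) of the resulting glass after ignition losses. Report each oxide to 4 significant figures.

All arithmetic carries full precision from start to finish; intermediates appear, rounded to 4 significant digits, in the working; exactly one rounding goes into every reported figure — the derived quantities, including the totals, the yield, four oxide percentages, ignition loss, net glass mass, are re-derived using the weight values per 1758 g of glass at full float precision exactly as printed in the problem or the answer.
Mass of each oxide from the mix:
  SiO2: 497.0·0.7807 + 483.8·0.6842 = 719.0 g
  Al2O3: 497.0·0.1642 + 483.8·0.1918 + 679.0·0.6537 = 618.3 g
  Li2O: 497.0·0.04510 = 22.41 g
  Na2O: 782.5·0.4407 + 483.8·0.1108 = 398.5 g
LOI: 782.5·0.5593 + 497.0·0.01000 + 483.8·0.01320 + 679.0·0.3463 = 684.1 g
Glass mass = batch − LOI = 2442 − 684.1 = 1758 g (consistent with Σ oxide mass)
wt % = oxide mass / glass mass × 100

Glass mass = 1758 g (batch 2442 − LOI 684.1).
Composition: SiO2 40.90%, Al2O3 35.17%, Li2O 1.275%, Na2O 22.66%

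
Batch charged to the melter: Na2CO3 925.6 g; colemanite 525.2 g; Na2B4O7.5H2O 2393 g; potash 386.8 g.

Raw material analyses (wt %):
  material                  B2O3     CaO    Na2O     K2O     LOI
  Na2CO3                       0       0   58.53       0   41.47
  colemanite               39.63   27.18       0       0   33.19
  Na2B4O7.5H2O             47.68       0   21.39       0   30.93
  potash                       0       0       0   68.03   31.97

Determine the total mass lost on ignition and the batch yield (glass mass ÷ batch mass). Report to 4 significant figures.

The intermediate values are shown rounded to four significant figures between the steps — exact precision is carried from start to finish — every reported number is rounded exactly once; the derived quantities (totals, ignition loss, yield, glass mass, the four compositions) are computed in full precision starting from the weights at 2809 g of glass, exactly as shown in the problem or answer text.
Per-material ignition loss:
  Na2CO3: 925.6 × 0.4147 = 383.8 g
  colemanite: 525.2 × 0.3319 = 174.3 g
  Na2B4O7.5H2O: 2393 × 0.3093 = 740.2 g
  potash: 386.8 × 0.3197 = 123.7 g
Total LOI = 1422 g
Glass = batch − LOI = 4231 − 1422 = 2809 g

LOI loss = 1422 g; glass = 2809 g; yield = 66.39%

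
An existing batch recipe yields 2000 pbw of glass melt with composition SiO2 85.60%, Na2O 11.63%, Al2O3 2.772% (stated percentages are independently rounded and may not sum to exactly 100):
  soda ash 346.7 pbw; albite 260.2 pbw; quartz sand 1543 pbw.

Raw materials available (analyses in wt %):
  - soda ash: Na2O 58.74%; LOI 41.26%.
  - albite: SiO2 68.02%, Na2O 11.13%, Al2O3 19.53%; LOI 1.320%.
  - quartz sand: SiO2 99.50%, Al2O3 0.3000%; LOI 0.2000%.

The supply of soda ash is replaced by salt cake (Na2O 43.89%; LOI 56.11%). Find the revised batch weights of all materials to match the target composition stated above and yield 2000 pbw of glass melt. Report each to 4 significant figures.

All internal work keeps full float precision from first step to last; mid-chain values appear (rounded to four significant digits) in the working; a single rounding produces each reported result; derived quantities, which include the totals, glass mass, three oxide percentages, ignition loss, yield, are rebuilt in full float precision, exactly as printed in question or answer, from the weighed amounts per 2000 pbw of glass.
The oxide mass targets at 2000 pbw glass melt:
  SiO2: 85.60% × 2000 = 1712 pbw
  Na2O: 11.63% × 2000 = 232.6 pbw
  Al2O3: 2.772% × 2000 = 55.44 pbw
Checking each oxide sum working from each reported weight, for the quoted basis mass (summed amounts equal target values up to rounding of the answer):
  SiO2: 260.2·0.6802 + 1543·0.9950 = 1712 pbw (target 1712 pbw)
  Na2O: 464.0·0.4389 + 260.2·0.1113 = 232.6 pbw (target 232.6 pbw)
  Al2O3: 260.2·0.1953 + 1543·0.003000 = 55.45 pbw (target 55.44 pbw)
Mass balance on the glass: the batch minus its LOI: 2000 pbw (summing oxide targets gives 2000 pbw; versus the stated basis of 2000 pbw — gaps are rounding artifacts).
Whole-batch sum: Σ batch = 2267 pbw; LOI loss = Σ batch·LOI = 266.9 pbw; yield = glass ÷ total batch = 88.23%.

Revised batch per 2000 pbw glass melt:
  salt cake: 464.0 pbw
  albite: 260.2 pbw
  quartz sand: 1543 pbw
Total batch = 2267 pbw; LOI loss = 266.9 pbw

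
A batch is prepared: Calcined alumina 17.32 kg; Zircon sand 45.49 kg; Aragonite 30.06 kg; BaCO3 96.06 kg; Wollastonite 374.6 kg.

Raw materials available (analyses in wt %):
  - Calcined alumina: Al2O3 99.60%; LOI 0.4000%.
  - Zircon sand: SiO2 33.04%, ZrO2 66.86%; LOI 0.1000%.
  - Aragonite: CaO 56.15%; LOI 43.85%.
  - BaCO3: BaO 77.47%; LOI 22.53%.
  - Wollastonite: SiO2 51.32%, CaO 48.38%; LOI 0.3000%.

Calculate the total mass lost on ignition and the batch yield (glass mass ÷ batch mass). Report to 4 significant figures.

LOI loss = 36.06 kg; glass = 527.5 kg; yield = 93.60%

Full precision is held in all steps. Mid-chain values are printed with 4-significant-figure rounding across the worked steps — each reported result is rounded just once — the derived quantities are re-derived starting from the weights for 527.5 kg of glass at exact precision (the totals, five oxide percentages, the yield, LOI, glass mass), as quoted within the problem or the answer.
Ignition loss by material:
  Calcined alumina: 17.32 × 0.004000 = 0.06928 kg
  Zircon sand: 45.49 × 0.001000 = 0.04549 kg
  Aragonite: 30.06 × 0.4385 = 13.18 kg
  BaCO3: 96.06 × 0.2253 = 21.64 kg
  Wollastonite: 374.6 × 0.003000 = 1.124 kg
Total LOI = 36.06 kg
Glass = batch − LOI = 563.5 − 36.06 = 527.5 kg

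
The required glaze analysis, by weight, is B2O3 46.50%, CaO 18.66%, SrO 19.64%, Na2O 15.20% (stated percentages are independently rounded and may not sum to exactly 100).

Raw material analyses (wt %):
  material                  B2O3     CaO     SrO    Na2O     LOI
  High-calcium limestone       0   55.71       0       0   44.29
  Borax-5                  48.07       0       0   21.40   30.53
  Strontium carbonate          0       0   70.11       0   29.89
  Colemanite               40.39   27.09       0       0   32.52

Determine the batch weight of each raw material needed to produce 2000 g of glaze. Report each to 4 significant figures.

Batch per 2000 g glaze:
  High-calcium limestone: 372.4 g
  Borax-5: 1421 g
  Strontium carbonate: 560.3 g
  Colemanite: 611.9 g
Total batch = 2966 g; LOI loss = 965.2 g; yield = 67.45%

Each numeric step carries full float precision at every stage — working values are shown, with 4-significant-figure rounding, in the printout — every reported figure is rounded only once — derived quantities are recomputed in full float precision (totals, LOI, the yield, glass mass, the four compositions) using the weight values at 2000 g of glass as they appear in the question or the answer.
Target masses of each oxide per 2000 g glaze:
  B2O3: 46.50% × 2000 = 930.0 g
  CaO: 18.66% × 2000 = 373.2 g
  SrO: 19.64% × 2000 = 392.8 g
  Na2O: 15.20% × 2000 = 304.0 g
Sums-versus-targets review working from each reported weight, on the stated basis (oxide sums agree with the targets given rounding of the digits):
  B2O3: 1421·0.4807 + 611.9·0.4039 = 930.2 g (target 930.0 g)
  CaO: 372.4·0.5571 + 611.9·0.2709 = 373.2 g (target 373.2 g)
  SrO: 560.3·0.7011 = 392.8 g (target 392.8 g)
  Na2O: 1421·0.2140 = 304.1 g (target 304.0 g)
Glass mass check: whole batch net of LOI = 2000 g (targets for the oxides total 2000 g; the stated basis being 2000 g — a pure rounding effect).
Adding the batch up: Σ batch = 2966 g; LOI loss = Σ batch·LOI = 965.2 g; glass ÷ batch gives a yield of 67.45%.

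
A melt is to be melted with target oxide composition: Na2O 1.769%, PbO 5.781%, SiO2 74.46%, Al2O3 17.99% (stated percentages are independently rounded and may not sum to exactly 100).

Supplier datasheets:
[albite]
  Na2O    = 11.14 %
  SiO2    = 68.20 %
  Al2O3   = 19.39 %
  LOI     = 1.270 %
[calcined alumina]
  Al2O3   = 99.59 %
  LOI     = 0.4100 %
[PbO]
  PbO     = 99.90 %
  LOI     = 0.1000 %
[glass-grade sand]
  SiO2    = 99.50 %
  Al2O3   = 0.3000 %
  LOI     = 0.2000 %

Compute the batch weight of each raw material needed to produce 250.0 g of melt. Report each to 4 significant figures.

Batch per 250.0 g melt:
  albite: 39.70 g
  calcined alumina: 36.95 g
  PbO: 14.47 g
  glass-grade sand: 159.9 g
Total batch = 251.0 g; LOI loss = 0.9900 g; yield = 99.61%

Working values are printed, rounded to four significant digits, in the printout. Each numeric step carries exact precision throughout; a single rounding finalizes each reported result. All derived quantities (net glass mass, ignition loss, totals, four oxide percentages, yield) are re-derived at full precision from the batch weights at 250.0 g of glass as set out in the question or the answer.
Target oxide masses per 250.0 g melt:
  Na2O: 1.769% × 250.0 = 4.422 g
  PbO: 5.781% × 250.0 = 14.45 g
  SiO2: 74.46% × 250.0 = 186.2 g
  Al2O3: 17.99% × 250.0 = 44.98 g
Verifying the oxide balance given the weights on record, against the basis in use (summed amounts equal target values up to rounding of the answer):
  Na2O: 39.70·0.1114 = 4.423 g (target 4.422 g)
  PbO: 14.47·0.9990 = 14.46 g (target 14.45 g)
  SiO2: 39.70·0.6820 + 159.9·0.9950 = 186.2 g (target 186.2 g)
  Al2O3: 39.70·0.1939 + 36.95·0.9959 + 159.9·0.003000 = 44.98 g (target 44.98 g)
Glass-mass sanity pass: total batch − LOI = 250.0 g (oxide target masses add up to 250.0 g; the stated basis being 250.0 g — deltas are rounding alone).
Whole-batch sum: Σ batch = 251.0 g; LOI loss = Σ batch·LOI = 0.9900 g; the yield ratio, glass ÷ batch: 99.61%.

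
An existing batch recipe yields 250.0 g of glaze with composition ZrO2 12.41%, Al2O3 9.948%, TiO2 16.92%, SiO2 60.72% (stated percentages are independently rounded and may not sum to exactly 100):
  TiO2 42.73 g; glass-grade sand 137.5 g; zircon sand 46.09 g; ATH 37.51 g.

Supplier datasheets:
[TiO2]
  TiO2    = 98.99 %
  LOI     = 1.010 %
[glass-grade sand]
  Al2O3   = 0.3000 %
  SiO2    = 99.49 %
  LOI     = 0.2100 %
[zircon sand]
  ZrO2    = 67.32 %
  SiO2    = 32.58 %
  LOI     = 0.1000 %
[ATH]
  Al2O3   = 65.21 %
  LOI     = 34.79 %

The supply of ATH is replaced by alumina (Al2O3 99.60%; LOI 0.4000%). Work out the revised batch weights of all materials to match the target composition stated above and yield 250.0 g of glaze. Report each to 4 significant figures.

All internal work keeps full float precision all the way through — the intermediate values appear, rounded to four significant figures, in the working; every reported value receives exactly one rounding; the derived quantities, including glass mass, LOI, totals, four oxide percentages, the yield, are computed using the weight values on 250.0 g of glass at full float precision as written in the problem or the answer.
Oxide mass targets, per 250.0 g glaze:
  ZrO2: 12.41% × 250.0 = 31.02 g
  Al2O3: 9.948% × 250.0 = 24.87 g
  TiO2: 16.92% × 250.0 = 42.30 g
  SiO2: 60.72% × 250.0 = 151.8 g
Checking each oxide sum given the weights on record, at the basis given (delivered sums recover each target inside rounding margins):
  ZrO2: 46.09·0.6732 = 31.03 g (target 31.02 g)
  Al2O3: 137.5·0.003000 + 24.56·0.9960 = 24.87 g (target 24.87 g)
  TiO2: 42.73·0.9899 = 42.30 g (target 42.30 g)
  SiO2: 137.5·0.9949 + 46.09·0.3258 = 151.8 g (target 151.8 g)
Glass-mass sanity pass: Σ batch − LOI loss = 250.0 g (per-oxide target masses sum to 250.0 g; versus the stated basis of 250.0 g — differing by rounding only).
Batch grand total — Σ batch = 250.9 g; LOI removed, Σ of batch·LOI: 0.8647 g; as yield: glass ÷ batch → 99.66%.

Revised batch per 250.0 g glaze:
  TiO2: 42.73 g
  glass-grade sand: 137.5 g
  zircon sand: 46.09 g
  alumina: 24.56 g
Total batch = 250.9 g; LOI loss = 0.8647 g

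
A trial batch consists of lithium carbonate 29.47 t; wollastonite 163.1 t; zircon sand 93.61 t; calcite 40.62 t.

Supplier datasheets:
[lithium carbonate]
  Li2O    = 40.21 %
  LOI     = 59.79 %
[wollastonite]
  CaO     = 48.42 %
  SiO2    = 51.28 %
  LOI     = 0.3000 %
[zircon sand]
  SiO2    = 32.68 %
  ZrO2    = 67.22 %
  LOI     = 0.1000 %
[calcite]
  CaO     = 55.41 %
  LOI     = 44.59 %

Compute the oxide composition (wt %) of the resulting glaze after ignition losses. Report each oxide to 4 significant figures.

Every computation carries full precision at all times — in-progress results are displayed, rounded to 4 significant figures, when written out; a single rounding yields each reported result. The derived quantities are rebuilt from the weighed amounts per 290.5 t of glass in full precision (ignition loss, the yield, four oxide percentages, totals, net glass mass), as set out in question or answer.
Oxide masses out of the charge:
  Li2O: 29.47·0.4021 = 11.85 t
  CaO: 163.1·0.4842 + 40.62·0.5541 = 101.5 t
  SiO2: 163.1·0.5128 + 93.61·0.3268 = 114.2 t
  ZrO2: 93.61·0.6722 = 62.92 t
LOI: 29.47·0.5979 + 163.1·0.003000 + 93.61·0.001000 + 40.62·0.4459 = 36.32 t
Glass = total batch minus LOI = 326.8 − 36.32 = 290.5 t (consistent with Σ oxide mass)
each wt % is 100 × oxide ÷ glass

Glass mass = 290.5 t (batch 326.8 − LOI 36.32).
Composition: Li2O 4.079%, CaO 34.93%, SiO2 39.32%, ZrO2 21.66%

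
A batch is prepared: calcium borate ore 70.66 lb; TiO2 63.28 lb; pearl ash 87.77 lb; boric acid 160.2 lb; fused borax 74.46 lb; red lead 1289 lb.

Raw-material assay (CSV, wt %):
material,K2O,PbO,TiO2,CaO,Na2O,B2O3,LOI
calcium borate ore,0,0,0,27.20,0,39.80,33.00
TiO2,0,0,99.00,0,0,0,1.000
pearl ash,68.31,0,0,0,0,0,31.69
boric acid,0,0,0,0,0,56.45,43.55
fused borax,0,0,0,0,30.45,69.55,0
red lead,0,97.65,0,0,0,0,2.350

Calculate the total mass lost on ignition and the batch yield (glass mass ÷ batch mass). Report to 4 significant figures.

All internal work holds full float precision at all times. Working values appear, with 4-significant-digit rounding, between the steps; a single rounding produces every reported number — all derived quantities are computed in exact precision (totals, the six compositions, net glass mass, the yield, ignition loss) from the weighed amounts on 1594 lb of glass as they appear in question or answer.
Per-material ignition loss:
  calcium borate ore: 70.66 × 0.3300 = 23.32 lb
  TiO2: 63.28 × 0.01000 = 0.6328 lb
  pearl ash: 87.77 × 0.3169 = 27.81 lb
  boric acid: 160.2 × 0.4355 = 69.77 lb
  fused borax: 74.46 × 0 = 0 lb
  red lead: 1289 × 0.02350 = 30.29 lb
Total LOI = 151.8 lb
Glass = batch − LOI = 1745 − 151.8 = 1594 lb

LOI loss = 151.8 lb; glass = 1594 lb; yield = 91.30%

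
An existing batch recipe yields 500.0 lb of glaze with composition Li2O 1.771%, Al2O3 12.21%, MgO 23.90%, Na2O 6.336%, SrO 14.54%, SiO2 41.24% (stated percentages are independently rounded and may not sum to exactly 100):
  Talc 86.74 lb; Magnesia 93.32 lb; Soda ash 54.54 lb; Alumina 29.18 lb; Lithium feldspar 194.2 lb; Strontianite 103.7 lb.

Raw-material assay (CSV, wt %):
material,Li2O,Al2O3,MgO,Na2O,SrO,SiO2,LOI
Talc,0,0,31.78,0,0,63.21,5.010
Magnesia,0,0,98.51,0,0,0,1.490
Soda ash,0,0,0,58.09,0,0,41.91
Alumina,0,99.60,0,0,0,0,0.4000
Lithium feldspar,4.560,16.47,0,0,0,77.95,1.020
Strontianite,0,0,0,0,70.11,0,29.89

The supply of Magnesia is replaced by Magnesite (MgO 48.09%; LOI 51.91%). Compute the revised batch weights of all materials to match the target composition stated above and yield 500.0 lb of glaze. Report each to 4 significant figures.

Revised batch per 500.0 lb glaze:
  Talc: 86.74 lb
  Magnesite: 191.2 lb
  Soda ash: 54.54 lb
  Alumina: 29.18 lb
  Lithium feldspar: 194.2 lb
  Strontianite: 103.7 lb
Total batch = 659.6 lb; LOI loss = 159.5 lb

Working values are printed, with 4-significant-figure rounding, as written; every computation carries full precision in every operation. A single rounding finalizes every reported number; the derived quantities, including yield, the six compositions, the totals, net glass mass, LOI, are computed from the weighed amounts on 500.0 lb of glass in exact precision, as quoted within the problem or answer text.
Oxide mass targets, per 500.0 lb glaze:
  Li2O: 1.771% × 500.0 = 8.855 lb
  Al2O3: 12.21% × 500.0 = 61.05 lb
  MgO: 23.90% × 500.0 = 119.5 lb
  Na2O: 6.336% × 500.0 = 31.68 lb
  SrO: 14.54% × 500.0 = 72.70 lb
  SiO2: 41.24% × 500.0 = 206.2 lb
Balance tally, oxide-wise, on the weights just shown, for the quoted basis mass (target by target, the sums agree given rounding of the digits):
  Li2O: 194.2·0.04560 = 8.856 lb (target 8.855 lb)
  Al2O3: 29.18·0.9960 + 194.2·0.1647 = 61.05 lb (target 61.05 lb)
  MgO: 86.74·0.3178 + 191.2·0.4809 = 119.5 lb (target 119.5 lb)
  Na2O: 54.54·0.5809 = 31.68 lb (target 31.68 lb)
  SrO: 103.7·0.7011 = 72.70 lb (target 72.70 lb)
  SiO2: 86.74·0.6321 + 194.2·0.7795 = 206.2 lb (target 206.2 lb)
The glass-mass cross-check: whole batch net of LOI = 500.0 lb (the targets, summed, come to 500.0 lb; against the stated basis, 500.0 lb — rounding explains the deltas).
Summing the batch: Σ batch = 659.6 lb; the LOI term Σ batch·LOI equals 159.5 lb; glass ÷ batch gives a yield of 75.81%.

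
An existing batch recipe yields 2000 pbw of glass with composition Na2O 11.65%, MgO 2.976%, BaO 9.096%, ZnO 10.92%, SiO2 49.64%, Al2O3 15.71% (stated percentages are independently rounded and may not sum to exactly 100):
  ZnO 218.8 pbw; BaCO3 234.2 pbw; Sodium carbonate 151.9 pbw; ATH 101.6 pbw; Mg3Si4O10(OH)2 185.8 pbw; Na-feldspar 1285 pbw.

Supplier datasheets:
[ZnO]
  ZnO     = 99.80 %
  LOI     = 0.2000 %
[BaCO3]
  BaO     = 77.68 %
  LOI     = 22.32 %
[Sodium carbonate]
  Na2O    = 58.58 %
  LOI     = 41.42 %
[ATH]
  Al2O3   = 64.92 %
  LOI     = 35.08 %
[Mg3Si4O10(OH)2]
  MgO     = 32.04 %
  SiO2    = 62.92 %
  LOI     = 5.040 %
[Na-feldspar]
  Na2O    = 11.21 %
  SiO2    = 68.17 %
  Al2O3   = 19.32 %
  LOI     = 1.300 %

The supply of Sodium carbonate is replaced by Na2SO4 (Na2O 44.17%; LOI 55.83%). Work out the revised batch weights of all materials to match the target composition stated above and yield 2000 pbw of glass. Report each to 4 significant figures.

Revised batch per 2000 pbw glass:
  ZnO: 218.8 pbw
  BaCO3: 234.2 pbw
  Na2SO4: 201.4 pbw
  ATH: 101.6 pbw
  Mg3Si4O10(OH)2: 185.8 pbw
  Na-feldspar: 1285 pbw
Total batch = 2227 pbw; LOI loss = 226.9 pbw

All internal work runs at exact precision at all times — working values are displayed (rounded to 4 significant digits) between the steps; a single rounding completes each reported number; derived quantities (totals, net glass mass, the yield, the six compositions, LOI) are re-derived at exact precision from the batch weights for 2000 pbw of glass exactly as shown in either problem or answer.
Oxide mass targets, per 2000 pbw glass:
  Na2O: 11.65% × 2000 = 233.0 pbw
  MgO: 2.976% × 2000 = 59.52 pbw
  BaO: 9.096% × 2000 = 181.9 pbw
  ZnO: 10.92% × 2000 = 218.4 pbw
  SiO2: 49.64% × 2000 = 992.8 pbw
  Al2O3: 15.71% × 2000 = 314.2 pbw
Sums-versus-targets review applying the batch weights above, against the basis in use (sum by sum, the targets are met modulo rounding of the values):
  Na2O: 201.4·0.4417 + 1285·0.1121 = 233.0 pbw (target 233.0 pbw)
  MgO: 185.8·0.3204 = 59.53 pbw (target 59.52 pbw)
  BaO: 234.2·0.7768 = 181.9 pbw (target 181.9 pbw)
  ZnO: 218.8·0.9980 = 218.4 pbw (target 218.4 pbw)
  SiO2: 185.8·0.6292 + 1285·0.6817 = 992.9 pbw (target 992.8 pbw)
  Al2O3: 101.6·0.6492 + 1285·0.1932 = 314.2 pbw (target 314.2 pbw)
Glass-mass sanity pass: net batch after ignition = 2000 pbw (oxide target masses add up to 2000 pbw; the stated basis being 2000 pbw — rounding explains the deltas).
Batch total: Σ batch = 2227 pbw; Σ batch·LOI gives LOI loss = 226.9 pbw; yield, glass over the total, = 89.81%.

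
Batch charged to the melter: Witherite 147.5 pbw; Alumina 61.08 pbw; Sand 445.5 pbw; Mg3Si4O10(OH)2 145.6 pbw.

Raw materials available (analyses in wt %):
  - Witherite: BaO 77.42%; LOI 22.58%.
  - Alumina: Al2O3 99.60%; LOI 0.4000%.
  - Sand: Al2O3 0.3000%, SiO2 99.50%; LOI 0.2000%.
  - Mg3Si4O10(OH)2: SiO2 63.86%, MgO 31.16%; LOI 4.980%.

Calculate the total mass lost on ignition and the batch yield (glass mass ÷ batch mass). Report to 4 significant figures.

LOI loss = 41.69 pbw; glass = 758.0 pbw; yield = 94.79%

The working math maintains full precision at all times. Working values are shown with 4-significant-figure rounding in the printout; every reported value takes just one rounding. All derived quantities, including ignition loss, totals, yield, the four compositions, net glass mass, are rebuilt using the weight values for 758.0 pbw of glass in exact precision, as given in problem or answer.
Loss on ignition, line by line:
  Witherite: 147.5 × 0.2258 = 33.31 pbw
  Alumina: 61.08 × 0.004000 = 0.2443 pbw
  Sand: 445.5 × 0.002000 = 0.8910 pbw
  Mg3Si4O10(OH)2: 145.6 × 0.04980 = 7.251 pbw
Total LOI = 41.69 pbw
Glass = batch − LOI = 799.7 − 41.69 = 758.0 pbw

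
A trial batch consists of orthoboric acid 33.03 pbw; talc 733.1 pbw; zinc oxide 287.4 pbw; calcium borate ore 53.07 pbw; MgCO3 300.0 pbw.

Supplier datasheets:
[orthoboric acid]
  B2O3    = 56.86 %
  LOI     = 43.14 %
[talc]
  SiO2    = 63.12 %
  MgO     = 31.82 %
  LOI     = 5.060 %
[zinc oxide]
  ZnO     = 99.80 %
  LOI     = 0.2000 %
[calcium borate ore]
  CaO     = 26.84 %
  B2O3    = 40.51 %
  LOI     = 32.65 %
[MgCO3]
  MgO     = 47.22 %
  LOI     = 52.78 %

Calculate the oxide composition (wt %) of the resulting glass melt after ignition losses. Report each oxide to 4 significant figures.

Values along the way are printed rounded to 4 significant digits in the working — the working math runs at full float precision from start to finish. Every reported figure receives exactly one rounding. Derived quantities, including yield, LOI, five oxide percentages, the totals, glass mass, are re-derived using the weight values for 1179 pbw of glass in exact precision, exactly as shown in the problem or the answer.
What the batch supplies per oxide:
  SiO2: 733.1·0.6312 = 462.7 pbw
  CaO: 53.07·0.2684 = 14.24 pbw
  MgO: 733.1·0.3182 + 300.0·0.4722 = 374.9 pbw
  B2O3: 33.03·0.5686 + 53.07·0.4051 = 40.28 pbw
  ZnO: 287.4·0.9980 = 286.8 pbw
LOI: 33.03·0.4314 + 733.1·0.05060 + 287.4·0.002000 + 53.07·0.3265 + 300.0·0.5278 = 227.6 pbw
Resulting glass, batch − LOI: 1407 − 227.6 = 1179 pbw (= the summed oxide contributions)
wt %: oxide over glass, times 100

Glass mass = 1179 pbw (batch 1407 − LOI 227.6).
Composition: SiO2 39.25%, CaO 1.208%, MgO 31.80%, B2O3 3.416%, ZnO 24.33%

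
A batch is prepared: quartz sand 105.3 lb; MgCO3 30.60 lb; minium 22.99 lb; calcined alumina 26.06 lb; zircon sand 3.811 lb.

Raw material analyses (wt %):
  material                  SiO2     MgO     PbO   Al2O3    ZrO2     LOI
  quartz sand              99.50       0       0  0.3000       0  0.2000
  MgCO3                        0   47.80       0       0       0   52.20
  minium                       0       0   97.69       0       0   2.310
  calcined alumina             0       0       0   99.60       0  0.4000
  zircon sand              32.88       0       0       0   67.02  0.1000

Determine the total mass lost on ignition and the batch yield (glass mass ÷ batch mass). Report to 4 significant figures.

LOI loss = 16.82 lb; glass = 171.9 lb; yield = 91.09%

Each numeric step carries full float precision through the solve; the intermediate values are printed rounded off to 4 significant digits as written; every reported number is rounded only once; all derived quantities, including the yield, LOI, the five compositions, the totals, glass mass, are recomputed from the batch weights per 171.9 lb of glass in exact precision, as set out in either problem or answer.
LOI of each material in turn:
  quartz sand: 105.3 × 0.002000 = 0.2106 lb
  MgCO3: 30.60 × 0.5220 = 15.97 lb
  minium: 22.99 × 0.02310 = 0.5311 lb
  calcined alumina: 26.06 × 0.004000 = 0.1042 lb
  zircon sand: 3.811 × 0.001000 = 0.003811 lb
Total LOI = 16.82 lb
Glass = batch − LOI = 188.8 − 16.82 = 171.9 lb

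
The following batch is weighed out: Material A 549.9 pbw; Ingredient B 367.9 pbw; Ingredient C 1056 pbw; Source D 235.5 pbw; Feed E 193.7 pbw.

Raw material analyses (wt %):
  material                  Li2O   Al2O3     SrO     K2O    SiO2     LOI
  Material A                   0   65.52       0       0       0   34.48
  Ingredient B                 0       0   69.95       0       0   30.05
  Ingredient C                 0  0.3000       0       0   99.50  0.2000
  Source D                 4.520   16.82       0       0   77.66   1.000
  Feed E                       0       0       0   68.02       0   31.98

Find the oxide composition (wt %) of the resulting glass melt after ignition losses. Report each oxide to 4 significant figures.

Glass mass = 2036 pbw (batch 2403 − LOI 366.6).
Composition: Li2O 0.5227%, Al2O3 19.79%, SrO 12.64%, K2O 6.470%, SiO2 60.58%

All arithmetic keeps exact precision through every step; mid-chain values are shown (rounded to 4 significant figures) as written; every reported number receives exactly one rounding — derived quantities are rebuilt in exact precision (LOI, glass mass, the five compositions, the yield, totals) using the weight values at 2036 pbw of glass, precisely as stated by the question or the answer.
Per-oxide mass from batch:
  Li2O: 235.5·0.04520 = 10.64 pbw
  Al2O3: 549.9·0.6552 + 1056·0.003000 + 235.5·0.1682 = 403.1 pbw
  SrO: 367.9·0.6995 = 257.3 pbw
  K2O: 193.7·0.6802 = 131.8 pbw
  SiO2: 1056·0.9950 + 235.5·0.7766 = 1234 pbw
LOI: 549.9·0.3448 + 367.9·0.3005 + 1056·0.002000 + 235.5·0.01000 + 193.7·0.3198 = 366.6 pbw
batch − LOI leaves glass = 2403 − 366.6 = 2036 pbw (= the summed oxide contributions)
each oxide over glass, ×100, is wt %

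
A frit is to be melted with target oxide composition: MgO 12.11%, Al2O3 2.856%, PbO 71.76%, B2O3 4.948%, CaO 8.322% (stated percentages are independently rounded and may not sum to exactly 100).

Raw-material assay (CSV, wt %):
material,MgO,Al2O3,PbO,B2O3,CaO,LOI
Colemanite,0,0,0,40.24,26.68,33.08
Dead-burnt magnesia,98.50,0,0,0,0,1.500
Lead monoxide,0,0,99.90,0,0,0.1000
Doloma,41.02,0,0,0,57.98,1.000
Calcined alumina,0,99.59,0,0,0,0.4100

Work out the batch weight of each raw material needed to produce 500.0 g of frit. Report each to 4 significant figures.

In-progress results are shown (rounded to four significant digits) within the worked lines — every computation holds exact precision at every stage — every reported value includes exactly one rounding — derived quantities are carried at full float precision (net glass mass, the yield, the totals, five oxide percentages, ignition loss) from the batch weights for 500.0 g of glass as given in question or answer.
Target masses of each oxide per 500.0 g frit:
  MgO: 12.11% × 500.0 = 60.55 g
  Al2O3: 2.856% × 500.0 = 14.28 g
  PbO: 71.76% × 500.0 = 358.8 g
  B2O3: 4.948% × 500.0 = 24.74 g
  CaO: 8.322% × 500.0 = 41.61 g
Mass-balance tally per oxide using the reported weights, versus the basis set out (summed amounts equal target values given rounding of the digits):
  MgO: 43.37·0.9850 + 43.48·0.4102 = 60.55 g (target 60.55 g)
  Al2O3: 14.34·0.9959 = 14.28 g (target 14.28 g)
  PbO: 359.2·0.9990 = 358.8 g (target 358.8 g)
  B2O3: 61.48·0.4024 = 24.74 g (target 24.74 g)
  CaO: 61.48·0.2668 + 43.48·0.5798 = 41.61 g (target 41.61 g)
Glass-mass bookkeeping: total charge less LOI = 500.0 g (targets for the oxides total 500.0 g; with the basis standing at 500.0 g — a pure rounding effect).
Total batch = Σ batch = 521.9 g; LOI loss = Σ batch·LOI = 21.84 g; the yield ratio, glass ÷ batch: 95.81%.

Batch per 500.0 g frit:
  Colemanite: 61.48 g
  Dead-burnt magnesia: 43.37 g
  Lead monoxide: 359.2 g
  Doloma: 43.48 g
  Calcined alumina: 14.34 g
Total batch = 521.9 g; LOI loss = 21.84 g; yield = 95.81%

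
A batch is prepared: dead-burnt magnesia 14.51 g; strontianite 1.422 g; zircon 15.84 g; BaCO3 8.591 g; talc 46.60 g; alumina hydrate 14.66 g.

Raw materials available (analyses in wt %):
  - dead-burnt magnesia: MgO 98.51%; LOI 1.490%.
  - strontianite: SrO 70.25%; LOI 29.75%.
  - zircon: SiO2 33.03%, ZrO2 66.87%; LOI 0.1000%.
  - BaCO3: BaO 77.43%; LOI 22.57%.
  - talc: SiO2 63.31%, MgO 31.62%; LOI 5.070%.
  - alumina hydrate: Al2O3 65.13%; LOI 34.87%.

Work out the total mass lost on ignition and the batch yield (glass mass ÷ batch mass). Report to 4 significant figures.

LOI loss = 10.07 g; glass = 91.55 g; yield = 90.09%

Mid-chain values are printed (rounded to four significant figures) in the working — every computation runs at exact precision at each step — exactly one rounding is applied to every reported number. The derived quantities, which include totals, six oxide percentages, glass mass, yield, LOI, are re-derived in full float precision, as quoted within the problem or answer text, from the batch weights on 91.55 g of glass.
Material-by-material LOI:
  dead-burnt magnesia: 14.51 × 0.01490 = 0.2162 g
  strontianite: 1.422 × 0.2975 = 0.4230 g
  zircon: 15.84 × 0.001000 = 0.01584 g
  BaCO3: 8.591 × 0.2257 = 1.939 g
  talc: 46.60 × 0.05070 = 2.363 g
  alumina hydrate: 14.66 × 0.3487 = 5.112 g
Total LOI = 10.07 g
Glass = batch − LOI = 101.6 − 10.07 = 91.55 g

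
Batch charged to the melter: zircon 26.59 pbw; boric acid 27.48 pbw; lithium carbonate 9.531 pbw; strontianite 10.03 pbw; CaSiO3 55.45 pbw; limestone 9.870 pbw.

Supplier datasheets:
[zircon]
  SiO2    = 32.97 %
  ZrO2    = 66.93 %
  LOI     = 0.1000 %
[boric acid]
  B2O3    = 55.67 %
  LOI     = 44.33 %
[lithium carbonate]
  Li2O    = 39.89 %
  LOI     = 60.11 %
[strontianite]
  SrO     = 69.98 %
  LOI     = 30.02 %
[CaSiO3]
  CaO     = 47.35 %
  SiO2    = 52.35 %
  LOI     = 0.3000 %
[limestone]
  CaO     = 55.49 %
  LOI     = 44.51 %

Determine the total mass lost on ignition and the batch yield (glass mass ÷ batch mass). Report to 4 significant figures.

LOI loss = 25.51 pbw; glass = 113.4 pbw; yield = 81.64%

The whole derivation holds exact precision from start to finish. The intermediate values are shown, rounded to 4 significant digits, alongside each step. Exactly one rounding goes into each reported figure. The derived quantities, including glass mass, LOI, the six compositions, yield, totals, are rebuilt using the weight values for 113.4 pbw of glass at full precision as written in question or answer.
Per-material ignition loss:
  zircon: 26.59 × 0.001000 = 0.02659 pbw
  boric acid: 27.48 × 0.4433 = 12.18 pbw
  lithium carbonate: 9.531 × 0.6011 = 5.729 pbw
  strontianite: 10.03 × 0.3002 = 3.011 pbw
  CaSiO3: 55.45 × 0.003000 = 0.1664 pbw
  limestone: 9.870 × 0.4451 = 4.393 pbw
Total LOI = 25.51 pbw
Glass = batch − LOI = 139.0 − 25.51 = 113.4 pbw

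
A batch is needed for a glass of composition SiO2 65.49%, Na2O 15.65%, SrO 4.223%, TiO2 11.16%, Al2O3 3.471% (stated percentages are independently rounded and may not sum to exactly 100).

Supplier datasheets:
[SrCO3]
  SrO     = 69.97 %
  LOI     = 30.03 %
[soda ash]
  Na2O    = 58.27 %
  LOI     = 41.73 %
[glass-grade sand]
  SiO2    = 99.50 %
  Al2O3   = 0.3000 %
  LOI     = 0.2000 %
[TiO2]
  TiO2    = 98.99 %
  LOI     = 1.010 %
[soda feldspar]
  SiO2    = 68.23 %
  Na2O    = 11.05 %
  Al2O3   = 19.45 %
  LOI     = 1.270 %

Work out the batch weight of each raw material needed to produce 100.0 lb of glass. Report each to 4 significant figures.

Each numeric step keeps exact precision at each step; intermediates are displayed, rounded to 4 significant figures, alongside each step. Each reported figure is rounded just once. All derived quantities, which include the totals, LOI, glass mass, the five compositions, yield, are rebuilt at full float precision, exactly as shown in either problem or answer, from the weighed amounts per 100.0 lb of glass.
The oxide mass targets at 100.0 lb glass:
  SiO2: 65.49% × 100.0 = 65.49 lb
  Na2O: 15.65% × 100.0 = 15.65 lb
  SrO: 4.223% × 100.0 = 4.223 lb
  TiO2: 11.16% × 100.0 = 11.16 lb
  Al2O3: 3.471% × 100.0 = 3.471 lb
Oxide-by-oxide audit using the reported weights, versus the basis set out (every target is met by its sum net of answer rounding effects):
  SiO2: 54.15·0.9950 + 17.01·0.6823 = 65.49 lb (target 65.49 lb)
  Na2O: 23.63·0.5827 + 17.01·0.1105 = 15.65 lb (target 15.65 lb)
  SrO: 6.035·0.6997 = 4.223 lb (target 4.223 lb)
  TiO2: 11.27·0.9899 = 11.16 lb (target 11.16 lb)
  Al2O3: 54.15·0.003000 + 17.01·0.1945 = 3.471 lb (target 3.471 lb)
Auditing the glass mass value: batch total minus LOI = 99.98 lb (oxide target masses add up to 99.99 lb; basis as stated: 100.0 lb — gaps are rounding artifacts).
Total batch = Σ batch = 112.1 lb; LOI removed, Σ of batch·LOI: 12.11 lb; glass ÷ batch gives a yield of 89.20%.

Batch per 100.0 lb glass:
  SrCO3: 6.035 lb
  soda ash: 23.63 lb
  glass-grade sand: 54.15 lb
  TiO2: 11.27 lb
  soda feldspar: 17.01 lb
Total batch = 112.1 lb; LOI loss = 12.11 lb; yield = 89.20%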